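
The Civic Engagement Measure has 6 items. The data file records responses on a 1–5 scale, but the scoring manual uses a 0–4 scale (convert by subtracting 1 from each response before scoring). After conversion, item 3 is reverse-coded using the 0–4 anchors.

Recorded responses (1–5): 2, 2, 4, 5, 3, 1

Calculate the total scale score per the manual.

9

Convert to 0–4: 1, 1, 3, 4, 2, 0
Reverse-coded (on a 0–4 scale, reversed = 4 − raw):
  item 3: 4 − 3 = 1
Scored: 1, 1, 1, 4, 2, 0
Total = 9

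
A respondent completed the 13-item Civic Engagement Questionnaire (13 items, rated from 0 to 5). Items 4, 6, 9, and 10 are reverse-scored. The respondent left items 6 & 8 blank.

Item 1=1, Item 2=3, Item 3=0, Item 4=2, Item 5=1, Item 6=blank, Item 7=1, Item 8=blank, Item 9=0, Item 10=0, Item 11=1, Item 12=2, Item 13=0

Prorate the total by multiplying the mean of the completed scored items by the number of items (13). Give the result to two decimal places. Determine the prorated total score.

26.00

Reverse-coded (on a 0–5 scale, reversed = 5 − raw):
  item 4: 5 − 2 = 3
  item 9: 5 − 0 = 5
  item 10: 5 − 0 = 5
Completed scored items (11 of 13): 1, 3, 0, 3, 1, 1, 5, 5, 1, 2, 0; sum = 22.
Person mean = 22 / 11 ≈ 2.0000
Prorated total = (22 / 11) × 13 = 26.00 (to 2 dp)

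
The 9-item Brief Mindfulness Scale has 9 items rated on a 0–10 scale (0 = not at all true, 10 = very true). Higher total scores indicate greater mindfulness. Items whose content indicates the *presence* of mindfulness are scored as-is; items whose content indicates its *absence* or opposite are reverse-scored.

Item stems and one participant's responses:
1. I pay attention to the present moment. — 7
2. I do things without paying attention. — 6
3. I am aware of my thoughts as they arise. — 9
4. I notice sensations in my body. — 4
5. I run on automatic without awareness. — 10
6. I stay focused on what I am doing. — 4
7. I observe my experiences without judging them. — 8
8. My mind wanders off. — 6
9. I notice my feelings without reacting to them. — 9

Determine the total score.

Items 2, 5, 8 describe the absence/opposite of mindfulness → reverse-score.
on a 0–10 scale, reversed = 10 − raw.
  item 1: 7
  item 2: 10 − 6 = 4
  item 3: 9
  item 4: 4
  item 5: 10 − 10 = 0
  item 6: 4
  item 7: 8
  item 8: 10 − 6 = 4
  item 9: 9
Total = 7 + 4 + 9 + 4 + 0 + 4 + 8 + 4 + 9 = 49

49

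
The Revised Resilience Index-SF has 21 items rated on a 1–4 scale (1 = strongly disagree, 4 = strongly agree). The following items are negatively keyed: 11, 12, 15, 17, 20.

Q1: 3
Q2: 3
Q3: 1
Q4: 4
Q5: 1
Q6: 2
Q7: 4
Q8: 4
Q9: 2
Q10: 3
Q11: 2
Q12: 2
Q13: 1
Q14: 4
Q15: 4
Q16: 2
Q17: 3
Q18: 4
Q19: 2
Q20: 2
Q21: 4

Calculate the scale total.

Raw sum = 57. Negatively keyed items: 11, 12, 15, 17, 20; their raw sum = 13.
Each reversal replaces raw with 5 − raw, changing the total by 5 − 2·raw per item.
Total = 57 + 5·5 − 2·13 = 57 + 25 − 26 = 56

56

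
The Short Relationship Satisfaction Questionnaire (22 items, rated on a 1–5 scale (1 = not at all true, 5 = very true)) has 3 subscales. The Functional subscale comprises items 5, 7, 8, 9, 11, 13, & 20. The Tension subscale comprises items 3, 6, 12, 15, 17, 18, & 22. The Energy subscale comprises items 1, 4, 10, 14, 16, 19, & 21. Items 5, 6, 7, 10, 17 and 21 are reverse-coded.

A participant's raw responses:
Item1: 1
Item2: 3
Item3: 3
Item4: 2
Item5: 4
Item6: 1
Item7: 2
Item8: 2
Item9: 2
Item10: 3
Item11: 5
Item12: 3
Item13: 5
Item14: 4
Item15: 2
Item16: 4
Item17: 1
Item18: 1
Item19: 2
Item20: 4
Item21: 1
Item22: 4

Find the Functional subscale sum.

Functional items: 5, 7, 8, 9, 11, 13, 20.
Of these, items 5 & 7 are reverse-coded; reverse-coded value = 6 − response.
  item 5: 6 − 4 = 2
  item 7: 6 − 2 = 4
  item 8: 2
  item 9: 2
  item 11: 5
  item 13: 5
  item 20: 4
Sum = 2 + 4 + 2 + 2 + 5 + 5 + 4 = 24

24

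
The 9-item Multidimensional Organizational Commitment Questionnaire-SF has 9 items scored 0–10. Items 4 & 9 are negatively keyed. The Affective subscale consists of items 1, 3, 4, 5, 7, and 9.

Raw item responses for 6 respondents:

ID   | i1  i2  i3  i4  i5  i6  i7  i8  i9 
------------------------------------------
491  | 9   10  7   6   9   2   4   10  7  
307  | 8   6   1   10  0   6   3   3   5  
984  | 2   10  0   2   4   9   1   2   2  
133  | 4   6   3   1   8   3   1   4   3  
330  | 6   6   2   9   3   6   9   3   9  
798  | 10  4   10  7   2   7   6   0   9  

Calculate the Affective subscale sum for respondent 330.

22

Respondent 330 raw: 6, 6, 2, 9, 3, 6, 9, 3, 9.
Affective items: 1, 3, 4, 5, 7, 9.
Reverse-coded (reversed = (0+10) − raw = 10 − raw):
  item 1: 6
  item 3: 2
  item 4: 10 − 9 = 1
  item 5: 3
  item 7: 9
  item 9: 10 − 9 = 1
Sum = 6 + 2 + 1 + 3 + 9 + 1 = 22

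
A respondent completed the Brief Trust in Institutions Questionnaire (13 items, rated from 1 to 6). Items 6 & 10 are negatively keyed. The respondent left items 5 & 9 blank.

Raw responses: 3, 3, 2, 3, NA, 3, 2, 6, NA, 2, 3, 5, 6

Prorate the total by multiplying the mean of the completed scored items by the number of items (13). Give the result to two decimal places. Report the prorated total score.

49.64

Reverse-coded (reversed = (1+6) − raw = 7 − raw):
  item 6: 7 − 3 = 4
  item 10: 7 − 2 = 5
Completed scored items (11 of 13): 3, 3, 2, 3, 4, 2, 6, 5, 3, 5, 6; sum = 42.
Person mean = 42 / 11 ≈ 3.8182
Prorated total = (42 / 11) × 13 = 49.64 (to 2 dp)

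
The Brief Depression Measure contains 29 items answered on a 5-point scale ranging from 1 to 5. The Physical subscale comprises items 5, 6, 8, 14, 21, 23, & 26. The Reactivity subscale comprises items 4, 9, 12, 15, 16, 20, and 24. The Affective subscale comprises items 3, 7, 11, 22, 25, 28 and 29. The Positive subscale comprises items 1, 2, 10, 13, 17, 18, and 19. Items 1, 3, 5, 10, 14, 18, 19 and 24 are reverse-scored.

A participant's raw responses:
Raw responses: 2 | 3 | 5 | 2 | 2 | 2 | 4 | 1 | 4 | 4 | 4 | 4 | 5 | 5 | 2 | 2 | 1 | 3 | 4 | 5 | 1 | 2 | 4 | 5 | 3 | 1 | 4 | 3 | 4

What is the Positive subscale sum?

20

Positive items: 1, 2, 10, 13, 17, 18, 19.
Of these, items 1, 10, 18, and 19 are reverse-scored; reversed = (1+5) − raw = 6 − raw.
  item 1: 6 − 2 = 4
  item 2: 3
  item 10: 6 − 4 = 2
  item 13: 5
  item 17: 1
  item 18: 6 − 3 = 3
  item 19: 6 − 4 = 2
Sum = 4 + 3 + 2 + 5 + 1 + 3 + 2 = 20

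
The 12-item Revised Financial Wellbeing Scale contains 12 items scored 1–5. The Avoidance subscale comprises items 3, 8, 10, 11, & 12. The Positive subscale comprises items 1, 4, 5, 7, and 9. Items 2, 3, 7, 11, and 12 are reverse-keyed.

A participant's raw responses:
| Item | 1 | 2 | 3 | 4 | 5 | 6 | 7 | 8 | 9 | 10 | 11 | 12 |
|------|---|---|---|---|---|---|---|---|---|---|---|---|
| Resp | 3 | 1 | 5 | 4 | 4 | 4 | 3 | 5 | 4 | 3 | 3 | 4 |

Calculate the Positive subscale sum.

Positive items: 1, 4, 5, 7, 9.
Of these, item 7 is reverse-keyed; reversed = (1+5) − raw = 6 − raw.
  item 1: 3
  item 4: 4
  item 5: 4
  item 7: 6 − 3 = 3
  item 9: 4
Sum = 3 + 4 + 4 + 3 + 4 = 18

18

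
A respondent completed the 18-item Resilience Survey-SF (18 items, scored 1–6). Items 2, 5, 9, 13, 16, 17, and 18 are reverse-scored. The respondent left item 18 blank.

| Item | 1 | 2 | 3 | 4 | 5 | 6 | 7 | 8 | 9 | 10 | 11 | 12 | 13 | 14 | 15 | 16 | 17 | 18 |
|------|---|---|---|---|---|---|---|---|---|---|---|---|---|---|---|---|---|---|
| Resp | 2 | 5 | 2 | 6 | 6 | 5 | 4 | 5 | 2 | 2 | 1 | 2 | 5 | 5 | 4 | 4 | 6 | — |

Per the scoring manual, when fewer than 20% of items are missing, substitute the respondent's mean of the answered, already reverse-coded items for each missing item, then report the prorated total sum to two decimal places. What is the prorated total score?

Reverse-coded (on a 1–6 scale, reversed = 7 − raw):
  item 2: 7 − 5 = 2
  item 5: 7 − 6 = 1
  item 9: 7 − 2 = 5
  item 13: 7 − 5 = 2
  item 16: 7 − 4 = 3
  item 17: 7 − 6 = 1
Completed scored items (17 of 18): 2, 2, 2, 6, 1, 5, 4, 5, 5, 2, 1, 2, 2, 5, 4, 3, 1; sum = 52.
Person mean = 52 / 17 ≈ 3.0588
Prorated total = (52 / 17) × 18 = 55.06 (to 2 dp)

55.06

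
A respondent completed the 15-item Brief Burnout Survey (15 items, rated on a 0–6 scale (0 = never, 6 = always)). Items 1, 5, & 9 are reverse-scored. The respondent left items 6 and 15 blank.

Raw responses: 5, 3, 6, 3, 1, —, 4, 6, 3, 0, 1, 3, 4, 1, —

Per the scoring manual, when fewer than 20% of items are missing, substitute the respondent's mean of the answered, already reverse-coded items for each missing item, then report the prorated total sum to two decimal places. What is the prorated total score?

Reverse-coded (reverse-coded value = 6 − response):
  item 1: 6 − 5 = 1
  item 5: 6 − 1 = 5
  item 9: 6 − 3 = 3
Completed scored items (13 of 15): 1, 3, 6, 3, 5, 4, 6, 3, 0, 1, 3, 4, 1; sum = 40.
Person mean = 40 / 13 ≈ 3.0769
Prorated total = (40 / 13) × 15 = 46.15 (to 2 dp)

46.15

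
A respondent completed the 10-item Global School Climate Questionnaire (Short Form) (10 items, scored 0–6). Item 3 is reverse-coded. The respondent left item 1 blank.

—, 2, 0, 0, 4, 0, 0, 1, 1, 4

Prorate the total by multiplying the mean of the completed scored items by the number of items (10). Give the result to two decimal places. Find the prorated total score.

20.00

Reverse-coded (reverse-coded value = 6 − response):
  item 3: 6 − 0 = 6
Completed scored items (9 of 10): 2, 6, 0, 4, 0, 0, 1, 1, 4; sum = 18.
Person mean = 18 / 9 ≈ 2.0000
Prorated total = (18 / 9) × 10 = 20.00 (to 2 dp)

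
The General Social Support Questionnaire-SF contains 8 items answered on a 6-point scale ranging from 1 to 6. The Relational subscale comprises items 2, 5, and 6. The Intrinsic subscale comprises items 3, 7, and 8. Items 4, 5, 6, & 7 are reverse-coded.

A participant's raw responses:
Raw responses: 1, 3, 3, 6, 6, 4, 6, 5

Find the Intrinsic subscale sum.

Intrinsic items: 3, 7, 8.
Of these, item 7 is reverse-coded; reversed = (1+6) − raw = 7 − raw.
  item 3: 3
  item 7: 7 − 6 = 1
  item 8: 5
Sum = 3 + 1 + 5 = 9

9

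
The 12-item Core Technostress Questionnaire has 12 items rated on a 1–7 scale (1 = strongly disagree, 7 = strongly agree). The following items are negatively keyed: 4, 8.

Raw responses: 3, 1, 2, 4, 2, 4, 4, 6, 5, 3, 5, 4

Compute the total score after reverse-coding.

39

Reversing items 4 & 8 with 8 − raw:
Total = 3 + 1 + 2 + (8−4) + 2 + 4 + 4 + (8−6) + 5 + 3 + 5 + 4
      = 3 + 1 + 2 + 4 + 2 + 4 + 4 + 2 + 5 + 3 + 5 + 4 = 39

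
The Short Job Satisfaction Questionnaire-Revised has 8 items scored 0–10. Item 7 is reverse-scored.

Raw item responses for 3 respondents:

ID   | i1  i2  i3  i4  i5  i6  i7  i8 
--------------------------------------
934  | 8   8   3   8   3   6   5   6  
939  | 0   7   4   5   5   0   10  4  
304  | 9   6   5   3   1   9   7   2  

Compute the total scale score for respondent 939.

25

Respondent 939 raw: 0, 7, 4, 5, 5, 0, 10, 4.
Reverse-coded (reversed = (0+10) − raw = 10 − raw):
  item 1: 0
  item 2: 7
  item 3: 4
  item 4: 5
  item 5: 5
  item 6: 0
  item 7: 10 − 10 = 0
  item 8: 4
Sum = 0 + 7 + 4 + 5 + 5 + 0 + 0 + 4 = 25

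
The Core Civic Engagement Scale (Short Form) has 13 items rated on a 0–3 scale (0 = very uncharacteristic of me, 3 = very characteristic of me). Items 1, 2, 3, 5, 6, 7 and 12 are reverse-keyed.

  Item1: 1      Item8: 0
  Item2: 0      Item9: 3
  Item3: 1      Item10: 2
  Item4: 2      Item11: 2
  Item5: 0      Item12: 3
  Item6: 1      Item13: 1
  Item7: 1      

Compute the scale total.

24

Reversing items 1, 2, 3, 5, 6, 7, and 12 with 3 − raw:
Total = (3−1) + (3−0) + (3−1) + 2 + (3−0) + (3−1) + (3−1) + 0 + 3 + 2 + 2 + (3−3) + 1
      = 2 + 3 + 2 + 2 + 3 + 2 + 2 + 0 + 3 + 2 + 2 + 0 + 1 = 24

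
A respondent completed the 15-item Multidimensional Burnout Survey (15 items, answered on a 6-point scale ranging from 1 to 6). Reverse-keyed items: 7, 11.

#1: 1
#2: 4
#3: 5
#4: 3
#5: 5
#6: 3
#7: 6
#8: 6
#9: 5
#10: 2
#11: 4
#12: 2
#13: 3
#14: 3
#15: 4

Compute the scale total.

Reversing items 7 & 11 with 7 − raw:
Total = 1 + 4 + 5 + 3 + 5 + 3 + (7−6) + 6 + 5 + 2 + (7−4) + 2 + 3 + 3 + 4
      = 1 + 4 + 5 + 3 + 5 + 3 + 1 + 6 + 5 + 2 + 3 + 2 + 3 + 3 + 4 = 50

50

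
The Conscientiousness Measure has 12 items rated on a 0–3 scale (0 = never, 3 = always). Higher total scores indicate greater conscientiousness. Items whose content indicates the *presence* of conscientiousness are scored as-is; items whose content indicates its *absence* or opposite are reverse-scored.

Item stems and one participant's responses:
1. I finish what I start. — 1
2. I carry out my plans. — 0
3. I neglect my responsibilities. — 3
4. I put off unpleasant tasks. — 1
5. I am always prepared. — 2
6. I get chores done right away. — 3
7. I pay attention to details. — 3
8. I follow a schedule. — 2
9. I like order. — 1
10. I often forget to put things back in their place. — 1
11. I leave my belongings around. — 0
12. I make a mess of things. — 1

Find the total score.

Items 3, 4, 10, 11, 12 describe the absence/opposite of conscientiousness → reverse-score.
reverse-coded value = 3 − response.
  item 1: 1
  item 2: 0
  item 3: 3 − 3 = 0
  item 4: 3 − 1 = 2
  item 5: 2
  item 6: 3
  item 7: 3
  item 8: 2
  item 9: 1
  item 10: 3 − 1 = 2
  item 11: 3 − 0 = 3
  item 12: 3 − 1 = 2
Total = 1 + 0 + 0 + 2 + 2 + 3 + 3 + 2 + 1 + 2 + 3 + 2 = 21

21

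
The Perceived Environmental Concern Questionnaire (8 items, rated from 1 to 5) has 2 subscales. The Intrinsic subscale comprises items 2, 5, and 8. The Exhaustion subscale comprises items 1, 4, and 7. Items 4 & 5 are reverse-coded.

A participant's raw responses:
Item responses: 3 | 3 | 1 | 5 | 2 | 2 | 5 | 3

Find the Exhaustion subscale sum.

Exhaustion items: 1, 4, 7.
Of these, item 4 is reverse-coded; on a 1–5 scale, reversed = 6 − raw.
  item 1: 3
  item 4: 6 − 5 = 1
  item 7: 5
Sum = 3 + 1 + 5 = 9

9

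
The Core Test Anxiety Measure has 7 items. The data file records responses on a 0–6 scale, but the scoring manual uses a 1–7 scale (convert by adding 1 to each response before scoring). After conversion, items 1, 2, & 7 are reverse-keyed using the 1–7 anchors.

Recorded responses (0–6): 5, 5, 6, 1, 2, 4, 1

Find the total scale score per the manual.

Convert to 1–7: 6, 6, 7, 2, 3, 5, 2
Reverse-coded (reverse-coded value = 8 − response):
  item 1: 8 − 6 = 2
  item 2: 8 − 6 = 2
  item 7: 8 − 2 = 6
Scored: 2, 2, 7, 2, 3, 5, 6
Total = 27

27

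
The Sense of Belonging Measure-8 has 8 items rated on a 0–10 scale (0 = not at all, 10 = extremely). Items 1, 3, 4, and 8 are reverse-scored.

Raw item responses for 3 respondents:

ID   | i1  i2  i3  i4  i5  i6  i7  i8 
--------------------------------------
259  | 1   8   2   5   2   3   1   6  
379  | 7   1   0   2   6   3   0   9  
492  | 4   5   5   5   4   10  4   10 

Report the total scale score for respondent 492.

39

Respondent 492 raw: 4, 5, 5, 5, 4, 10, 4, 10.
Reverse-coded (on a 0–10 scale, reversed = 10 − raw):
  item 1: 10 − 4 = 6
  item 2: 5
  item 3: 10 − 5 = 5
  item 4: 10 − 5 = 5
  item 5: 4
  item 6: 10
  item 7: 4
  item 8: 10 − 10 = 0
Sum = 6 + 5 + 5 + 5 + 4 + 10 + 4 + 0 = 39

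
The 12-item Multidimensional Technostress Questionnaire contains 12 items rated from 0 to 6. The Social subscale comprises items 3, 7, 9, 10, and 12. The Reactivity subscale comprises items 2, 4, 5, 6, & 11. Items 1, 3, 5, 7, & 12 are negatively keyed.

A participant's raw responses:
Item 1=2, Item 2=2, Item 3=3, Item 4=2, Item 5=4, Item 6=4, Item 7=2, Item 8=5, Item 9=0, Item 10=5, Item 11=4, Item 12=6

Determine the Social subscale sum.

Social items: 3, 7, 9, 10, 12.
Of these, items 3, 7, and 12 are negatively keyed; on a 0–6 scale, reversed = 6 − raw.
  item 3: 6 − 3 = 3
  item 7: 6 − 2 = 4
  item 9: 0
  item 10: 5
  item 12: 6 − 6 = 0
Sum = 3 + 4 + 0 + 5 + 0 = 12

12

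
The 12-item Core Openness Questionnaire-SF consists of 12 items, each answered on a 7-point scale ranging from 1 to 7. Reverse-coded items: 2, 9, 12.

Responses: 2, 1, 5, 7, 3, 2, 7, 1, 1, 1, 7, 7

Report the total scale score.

Reversing items 2, 9 and 12 with 8 − raw:
Total = 2 + (8−1) + 5 + 7 + 3 + 2 + 7 + 1 + (8−1) + 1 + 7 + (8−7)
      = 2 + 7 + 5 + 7 + 3 + 2 + 7 + 1 + 7 + 1 + 7 + 1 = 50

50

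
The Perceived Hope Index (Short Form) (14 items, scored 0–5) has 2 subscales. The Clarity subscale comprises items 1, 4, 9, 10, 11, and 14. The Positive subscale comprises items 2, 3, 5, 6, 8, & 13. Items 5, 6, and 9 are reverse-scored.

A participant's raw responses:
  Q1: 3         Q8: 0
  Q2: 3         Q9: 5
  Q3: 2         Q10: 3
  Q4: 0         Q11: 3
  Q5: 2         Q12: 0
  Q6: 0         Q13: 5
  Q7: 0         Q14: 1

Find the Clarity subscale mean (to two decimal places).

Clarity items: 1, 4, 9, 10, 11, 14.
Of these, item 9 is reverse-scored; reversed = (0+5) − raw = 5 − raw.
  item 1: 3
  item 4: 0
  item 9: 5 − 5 = 0
  item 10: 3
  item 11: 3
  item 14: 1
Sum = 3 + 0 + 0 + 3 + 3 + 1 = 10
Mean = 10 / 6 = 1.67

1.67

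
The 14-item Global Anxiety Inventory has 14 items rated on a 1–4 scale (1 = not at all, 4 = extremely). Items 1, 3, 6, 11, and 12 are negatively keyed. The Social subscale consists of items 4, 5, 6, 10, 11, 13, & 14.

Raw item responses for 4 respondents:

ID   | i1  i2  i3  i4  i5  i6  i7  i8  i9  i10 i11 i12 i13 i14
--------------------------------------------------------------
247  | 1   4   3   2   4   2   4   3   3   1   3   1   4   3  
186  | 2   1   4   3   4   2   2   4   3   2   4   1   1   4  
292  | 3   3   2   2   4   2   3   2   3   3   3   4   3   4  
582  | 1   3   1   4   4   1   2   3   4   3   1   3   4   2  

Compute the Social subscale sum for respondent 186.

18

Respondent 186 raw: 2, 1, 4, 3, 4, 2, 2, 4, 3, 2, 4, 1, 1, 4.
Social items: 4, 5, 6, 10, 11, 13, 14.
Reverse-coded (on a 1–4 scale, reversed = 5 − raw):
  item 4: 3
  item 5: 4
  item 6: 5 − 2 = 3
  item 10: 2
  item 11: 5 − 4 = 1
  item 13: 1
  item 14: 4
Sum = 3 + 4 + 3 + 2 + 1 + 1 + 4 = 18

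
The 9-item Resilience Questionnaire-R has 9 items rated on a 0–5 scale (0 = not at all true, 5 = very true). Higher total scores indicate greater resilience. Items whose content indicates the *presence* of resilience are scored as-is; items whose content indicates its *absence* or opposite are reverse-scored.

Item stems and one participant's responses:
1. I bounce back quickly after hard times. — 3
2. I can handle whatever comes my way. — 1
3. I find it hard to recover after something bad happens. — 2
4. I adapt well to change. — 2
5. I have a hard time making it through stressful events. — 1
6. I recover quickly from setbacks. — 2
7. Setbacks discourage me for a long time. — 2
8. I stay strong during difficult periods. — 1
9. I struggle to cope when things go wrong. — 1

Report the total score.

Items 3, 5, 7, 9 describe the absence/opposite of resilience → reverse-score.
reversed = (0+5) − raw = 5 − raw.
  item 1: 3
  item 2: 1
  item 3: 5 − 2 = 3
  item 4: 2
  item 5: 5 − 1 = 4
  item 6: 2
  item 7: 5 − 2 = 3
  item 8: 1
  item 9: 5 − 1 = 4
Total = 3 + 1 + 3 + 2 + 4 + 2 + 3 + 1 + 4 = 23

23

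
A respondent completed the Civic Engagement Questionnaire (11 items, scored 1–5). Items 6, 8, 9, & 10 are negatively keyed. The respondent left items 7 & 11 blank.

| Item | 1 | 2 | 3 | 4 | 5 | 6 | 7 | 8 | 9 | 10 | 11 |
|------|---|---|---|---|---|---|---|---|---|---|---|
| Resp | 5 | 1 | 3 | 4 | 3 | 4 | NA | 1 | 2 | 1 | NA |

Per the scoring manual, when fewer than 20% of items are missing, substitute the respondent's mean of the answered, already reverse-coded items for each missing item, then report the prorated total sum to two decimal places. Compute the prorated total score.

39.11

Reverse-coded (reversed = (1+5) − raw = 6 − raw):
  item 6: 6 − 4 = 2
  item 8: 6 − 1 = 5
  item 9: 6 − 2 = 4
  item 10: 6 − 1 = 5
Completed scored items (9 of 11): 5, 1, 3, 4, 3, 2, 5, 4, 5; sum = 32.
Person mean = 32 / 9 ≈ 3.5556
Prorated total = (32 / 9) × 11 = 39.11 (to 2 dp)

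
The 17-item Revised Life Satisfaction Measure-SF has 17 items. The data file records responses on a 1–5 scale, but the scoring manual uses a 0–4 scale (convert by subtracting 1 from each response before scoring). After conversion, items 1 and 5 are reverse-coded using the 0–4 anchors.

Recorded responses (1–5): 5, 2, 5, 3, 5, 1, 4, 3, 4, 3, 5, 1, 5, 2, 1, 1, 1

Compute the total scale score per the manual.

Convert to 0–4: 4, 1, 4, 2, 4, 0, 3, 2, 3, 2, 4, 0, 4, 1, 0, 0, 0
Reverse-coded (reverse-coded value = 4 − response):
  item 1: 4 − 4 = 0
  item 5: 4 − 4 = 0
Scored: 0, 1, 4, 2, 0, 0, 3, 2, 3, 2, 4, 0, 4, 1, 0, 0, 0
Total = 26

26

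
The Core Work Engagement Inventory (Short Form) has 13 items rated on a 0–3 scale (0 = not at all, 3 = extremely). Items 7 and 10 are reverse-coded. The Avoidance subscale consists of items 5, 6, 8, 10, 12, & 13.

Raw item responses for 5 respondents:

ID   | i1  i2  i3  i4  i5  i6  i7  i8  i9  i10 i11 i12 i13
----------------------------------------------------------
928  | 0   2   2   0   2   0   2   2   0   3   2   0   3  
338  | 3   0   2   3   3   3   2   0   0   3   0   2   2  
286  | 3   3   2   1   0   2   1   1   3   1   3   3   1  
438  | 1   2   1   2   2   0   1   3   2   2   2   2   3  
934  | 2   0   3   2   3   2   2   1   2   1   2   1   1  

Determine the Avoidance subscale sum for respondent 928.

7

Respondent 928 raw: 0, 2, 2, 0, 2, 0, 2, 2, 0, 3, 2, 0, 3.
Avoidance items: 5, 6, 8, 10, 12, 13.
Reverse-coded (on a 0–3 scale, reversed = 3 − raw):
  item 5: 2
  item 6: 0
  item 8: 2
  item 10: 3 − 3 = 0
  item 12: 0
  item 13: 3
Sum = 2 + 0 + 2 + 0 + 0 + 3 = 7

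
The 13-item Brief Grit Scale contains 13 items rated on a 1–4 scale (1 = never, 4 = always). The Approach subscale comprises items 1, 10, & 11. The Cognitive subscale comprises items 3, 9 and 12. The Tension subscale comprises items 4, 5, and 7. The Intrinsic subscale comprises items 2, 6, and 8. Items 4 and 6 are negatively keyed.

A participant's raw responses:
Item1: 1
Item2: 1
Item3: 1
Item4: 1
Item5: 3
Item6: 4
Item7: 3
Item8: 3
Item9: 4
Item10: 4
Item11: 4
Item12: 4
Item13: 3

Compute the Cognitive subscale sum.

9

Cognitive items: 3, 9, 12.
  item 3: 1
  item 9: 4
  item 12: 4
Sum = 1 + 4 + 4 = 9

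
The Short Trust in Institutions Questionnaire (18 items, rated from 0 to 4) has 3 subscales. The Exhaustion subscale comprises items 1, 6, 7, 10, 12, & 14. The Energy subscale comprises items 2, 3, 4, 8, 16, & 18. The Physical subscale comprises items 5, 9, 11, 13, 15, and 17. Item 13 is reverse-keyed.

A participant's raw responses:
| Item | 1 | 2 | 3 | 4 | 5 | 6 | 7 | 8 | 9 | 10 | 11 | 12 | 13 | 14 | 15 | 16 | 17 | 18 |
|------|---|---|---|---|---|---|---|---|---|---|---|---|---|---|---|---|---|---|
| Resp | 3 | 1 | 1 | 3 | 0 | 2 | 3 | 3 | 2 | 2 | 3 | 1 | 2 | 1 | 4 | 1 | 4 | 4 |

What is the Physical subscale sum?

Physical items: 5, 9, 11, 13, 15, 17.
Of these, item 13 is reverse-keyed; reversed = (0+4) − raw = 4 − raw.
  item 5: 0
  item 9: 2
  item 11: 3
  item 13: 4 − 2 = 2
  item 15: 4
  item 17: 4
Sum = 0 + 2 + 3 + 2 + 4 + 4 = 15

15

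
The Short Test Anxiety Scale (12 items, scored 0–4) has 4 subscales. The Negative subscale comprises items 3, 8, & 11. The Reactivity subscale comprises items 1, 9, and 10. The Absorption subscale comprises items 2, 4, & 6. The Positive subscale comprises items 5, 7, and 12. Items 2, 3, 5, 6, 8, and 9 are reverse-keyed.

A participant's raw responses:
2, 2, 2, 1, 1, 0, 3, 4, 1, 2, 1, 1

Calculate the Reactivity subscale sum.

7

Reactivity items: 1, 9, 10.
Of these, item 9 is reverse-keyed; reverse-coded value = 4 − response.
  item 1: 2
  item 9: 4 − 1 = 3
  item 10: 2
Sum = 2 + 3 + 2 = 7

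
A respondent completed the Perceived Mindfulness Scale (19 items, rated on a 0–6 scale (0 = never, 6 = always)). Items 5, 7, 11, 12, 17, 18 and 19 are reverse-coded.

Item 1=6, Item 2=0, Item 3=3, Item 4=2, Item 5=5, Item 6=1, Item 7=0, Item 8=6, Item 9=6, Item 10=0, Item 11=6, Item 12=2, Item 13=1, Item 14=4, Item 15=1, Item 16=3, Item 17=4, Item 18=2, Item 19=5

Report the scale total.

51

Reverse-coded items use 6 − raw:
  item 5: 6 − 5 = 1
  item 7: 6 − 0 = 6
  item 11: 6 − 6 = 0
  item 12: 6 − 2 = 4
  item 17: 6 − 4 = 2
  item 18: 6 − 2 = 4
  item 19: 6 − 5 = 1
After reverse-coding: 6, 0, 3, 2, 1, 1, 6, 6, 6, 0, 0, 4, 1, 4, 1, 3, 2, 4, 1
Total = 6 + 0 + 3 + 2 + 1 + 1 + 6 + 6 + 6 + 0 + 0 + 4 + 1 + 4 + 1 + 3 + 2 + 4 + 1 = 51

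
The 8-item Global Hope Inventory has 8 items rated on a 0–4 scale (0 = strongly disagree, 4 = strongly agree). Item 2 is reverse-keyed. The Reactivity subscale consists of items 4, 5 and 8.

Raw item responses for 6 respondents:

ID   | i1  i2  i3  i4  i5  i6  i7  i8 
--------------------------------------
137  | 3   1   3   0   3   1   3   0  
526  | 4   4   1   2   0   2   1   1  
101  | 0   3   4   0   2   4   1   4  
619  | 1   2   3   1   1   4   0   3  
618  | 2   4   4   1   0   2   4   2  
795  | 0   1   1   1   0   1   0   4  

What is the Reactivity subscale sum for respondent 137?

3

Respondent 137 raw: 3, 1, 3, 0, 3, 1, 3, 0.
Reactivity items: 4, 5, 8.
Reverse-coded (reversed = (0+4) − raw = 4 − raw):
  item 4: 0
  item 5: 3
  item 8: 0
Sum = 0 + 3 + 0 = 3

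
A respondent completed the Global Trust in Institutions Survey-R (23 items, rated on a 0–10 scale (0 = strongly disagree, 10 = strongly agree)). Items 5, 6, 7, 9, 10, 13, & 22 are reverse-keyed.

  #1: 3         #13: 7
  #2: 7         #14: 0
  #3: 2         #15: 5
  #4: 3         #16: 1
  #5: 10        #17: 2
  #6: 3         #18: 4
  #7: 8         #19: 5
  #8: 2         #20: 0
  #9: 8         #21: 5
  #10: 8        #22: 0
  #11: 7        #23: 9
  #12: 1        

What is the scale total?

Reversing items 5, 6, 7, 9, 10, 13 and 22 with 10 − raw:
Total = 3 + 7 + 2 + 3 + (10−10) + (10−3) + (10−8) + 2 + (10−8) + (10−8) + 7 + 1 + (10−7) + 0 + 5 + 1 + 2 + 4 + 5 + 0 + 5 + (10−0) + 9
      = 3 + 7 + 2 + 3 + 0 + 7 + 2 + 2 + 2 + 2 + 7 + 1 + 3 + 0 + 5 + 1 + 2 + 4 + 5 + 0 + 5 + 10 + 9 = 82

82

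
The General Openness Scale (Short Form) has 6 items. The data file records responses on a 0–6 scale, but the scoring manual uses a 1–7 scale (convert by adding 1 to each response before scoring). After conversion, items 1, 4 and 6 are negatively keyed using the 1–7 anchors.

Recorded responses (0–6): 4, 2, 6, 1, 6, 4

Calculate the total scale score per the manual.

29

Convert to 1–7: 5, 3, 7, 2, 7, 5
Reverse-coded (reversed = (1+7) − raw = 8 − raw):
  item 1: 8 − 5 = 3
  item 4: 8 − 2 = 6
  item 6: 8 − 5 = 3
Scored: 3, 3, 7, 6, 7, 3
Total = 29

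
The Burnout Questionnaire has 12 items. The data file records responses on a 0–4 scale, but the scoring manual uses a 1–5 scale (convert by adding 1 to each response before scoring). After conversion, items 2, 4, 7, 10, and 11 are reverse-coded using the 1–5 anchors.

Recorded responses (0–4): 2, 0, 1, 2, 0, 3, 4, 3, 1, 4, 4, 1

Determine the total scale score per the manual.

29

Convert to 1–5: 3, 1, 2, 3, 1, 4, 5, 4, 2, 5, 5, 2
Reverse-coded (reverse-coded value = 6 − response):
  item 2: 6 − 1 = 5
  item 4: 6 − 3 = 3
  item 7: 6 − 5 = 1
  item 10: 6 − 5 = 1
  item 11: 6 − 5 = 1
Scored: 3, 5, 2, 3, 1, 4, 1, 4, 2, 1, 1, 2
Total = 29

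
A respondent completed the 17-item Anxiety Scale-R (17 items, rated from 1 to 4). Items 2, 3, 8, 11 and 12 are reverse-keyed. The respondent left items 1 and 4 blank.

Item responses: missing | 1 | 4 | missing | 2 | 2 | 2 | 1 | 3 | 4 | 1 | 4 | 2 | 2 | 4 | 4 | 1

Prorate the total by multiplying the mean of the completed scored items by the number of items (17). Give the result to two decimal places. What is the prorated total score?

Reverse-coded (reversed = (1+4) − raw = 5 − raw):
  item 2: 5 − 1 = 4
  item 3: 5 − 4 = 1
  item 8: 5 − 1 = 4
  item 11: 5 − 1 = 4
  item 12: 5 − 4 = 1
Completed scored items (15 of 17): 4, 1, 2, 2, 2, 4, 3, 4, 4, 1, 2, 2, 4, 4, 1; sum = 40.
Person mean = 40 / 15 ≈ 2.6667
Prorated total = (40 / 15) × 17 = 45.33 (to 2 dp)

45.33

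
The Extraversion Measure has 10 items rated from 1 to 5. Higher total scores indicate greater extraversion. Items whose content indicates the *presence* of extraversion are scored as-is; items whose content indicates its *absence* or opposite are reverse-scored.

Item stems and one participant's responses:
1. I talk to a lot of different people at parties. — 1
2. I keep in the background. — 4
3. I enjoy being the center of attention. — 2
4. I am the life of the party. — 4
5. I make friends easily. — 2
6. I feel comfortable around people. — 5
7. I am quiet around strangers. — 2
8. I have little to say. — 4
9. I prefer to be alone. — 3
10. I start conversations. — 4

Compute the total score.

Items 2, 7, 8, 9 describe the absence/opposite of extraversion → reverse-score.
reverse-coded value = 6 − response.
  item 1: 1
  item 2: 6 − 4 = 2
  item 3: 2
  item 4: 4
  item 5: 2
  item 6: 5
  item 7: 6 − 2 = 4
  item 8: 6 − 4 = 2
  item 9: 6 − 3 = 3
  item 10: 4
Total = 1 + 2 + 2 + 4 + 2 + 5 + 4 + 2 + 3 + 4 = 29

29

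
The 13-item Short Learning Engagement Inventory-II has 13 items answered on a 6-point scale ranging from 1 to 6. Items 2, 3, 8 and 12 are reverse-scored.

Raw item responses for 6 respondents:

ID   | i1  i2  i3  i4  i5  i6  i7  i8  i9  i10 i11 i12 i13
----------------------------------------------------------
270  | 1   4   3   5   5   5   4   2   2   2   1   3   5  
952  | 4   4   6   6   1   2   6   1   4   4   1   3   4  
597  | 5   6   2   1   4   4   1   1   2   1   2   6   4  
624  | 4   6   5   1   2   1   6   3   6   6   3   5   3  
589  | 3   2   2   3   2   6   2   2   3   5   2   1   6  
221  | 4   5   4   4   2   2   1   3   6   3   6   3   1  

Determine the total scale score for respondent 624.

Respondent 624 raw: 4, 6, 5, 1, 2, 1, 6, 3, 6, 6, 3, 5, 3.
Reverse-coded (on a 1–6 scale, reversed = 7 − raw):
  item 1: 4
  item 2: 7 − 6 = 1
  item 3: 7 − 5 = 2
  item 4: 1
  item 5: 2
  item 6: 1
  item 7: 6
  item 8: 7 − 3 = 4
  item 9: 6
  item 10: 6
  item 11: 3
  item 12: 7 − 5 = 2
  item 13: 3
Sum = 4 + 1 + 2 + 1 + 2 + 1 + 6 + 4 + 6 + 6 + 3 + 2 + 3 = 41

41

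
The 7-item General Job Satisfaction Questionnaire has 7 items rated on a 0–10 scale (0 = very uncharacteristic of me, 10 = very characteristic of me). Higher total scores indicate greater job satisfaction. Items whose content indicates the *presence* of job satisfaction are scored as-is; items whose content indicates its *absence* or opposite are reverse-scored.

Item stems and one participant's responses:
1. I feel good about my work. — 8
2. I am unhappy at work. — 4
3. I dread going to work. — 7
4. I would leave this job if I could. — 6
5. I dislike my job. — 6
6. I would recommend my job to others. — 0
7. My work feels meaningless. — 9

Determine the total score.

Items 2, 3, 4, 5, 7 describe the absence/opposite of job satisfaction → reverse-score.
reverse-coded value = 10 − response.
  item 1: 8
  item 2: 10 − 4 = 6
  item 3: 10 − 7 = 3
  item 4: 10 − 6 = 4
  item 5: 10 − 6 = 4
  item 6: 0
  item 7: 10 − 9 = 1
Total = 8 + 6 + 3 + 4 + 4 + 0 + 1 = 26

26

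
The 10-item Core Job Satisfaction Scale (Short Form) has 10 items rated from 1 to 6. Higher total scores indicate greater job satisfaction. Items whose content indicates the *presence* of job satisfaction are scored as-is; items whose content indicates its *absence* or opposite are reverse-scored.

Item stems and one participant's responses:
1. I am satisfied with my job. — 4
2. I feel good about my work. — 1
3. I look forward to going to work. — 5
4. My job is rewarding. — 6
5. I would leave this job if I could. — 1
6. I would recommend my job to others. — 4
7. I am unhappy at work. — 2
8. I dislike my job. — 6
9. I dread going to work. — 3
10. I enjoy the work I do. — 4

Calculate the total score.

Items 5, 7, 8, 9 describe the absence/opposite of job satisfaction → reverse-score.
on a 1–6 scale, reversed = 7 − raw.
  item 1: 4
  item 2: 1
  item 3: 5
  item 4: 6
  item 5: 7 − 1 = 6
  item 6: 4
  item 7: 7 − 2 = 5
  item 8: 7 − 6 = 1
  item 9: 7 − 3 = 4
  item 10: 4
Total = 4 + 1 + 5 + 6 + 6 + 4 + 5 + 1 + 4 + 4 = 40

40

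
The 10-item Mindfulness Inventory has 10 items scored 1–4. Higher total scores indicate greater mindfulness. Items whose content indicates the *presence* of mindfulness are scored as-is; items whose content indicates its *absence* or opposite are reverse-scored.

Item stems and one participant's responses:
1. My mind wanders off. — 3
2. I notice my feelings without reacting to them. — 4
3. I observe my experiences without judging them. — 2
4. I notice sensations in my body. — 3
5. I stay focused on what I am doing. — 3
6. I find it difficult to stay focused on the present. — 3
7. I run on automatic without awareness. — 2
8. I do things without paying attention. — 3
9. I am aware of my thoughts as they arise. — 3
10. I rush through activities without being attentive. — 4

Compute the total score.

25

Items 1, 6, 7, 8, 10 describe the absence/opposite of mindfulness → reverse-score.
on a 1–4 scale, reversed = 5 − raw.
  item 1: 5 − 3 = 2
  item 2: 4
  item 3: 2
  item 4: 3
  item 5: 3
  item 6: 5 − 3 = 2
  item 7: 5 − 2 = 3
  item 8: 5 − 3 = 2
  item 9: 3
  item 10: 5 − 4 = 1
Total = 2 + 4 + 2 + 3 + 3 + 2 + 3 + 2 + 3 + 1 = 25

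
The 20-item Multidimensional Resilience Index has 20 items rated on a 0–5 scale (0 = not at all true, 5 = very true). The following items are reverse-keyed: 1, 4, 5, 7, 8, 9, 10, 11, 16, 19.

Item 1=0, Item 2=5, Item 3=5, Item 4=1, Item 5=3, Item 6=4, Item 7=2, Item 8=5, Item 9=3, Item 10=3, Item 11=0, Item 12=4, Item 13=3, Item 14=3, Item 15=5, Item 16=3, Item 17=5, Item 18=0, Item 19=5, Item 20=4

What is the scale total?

Reversing items 1, 4, 5, 7, 8, 9, 10, 11, 16, & 19 with 5 − raw:
Total = (5−0) + 5 + 5 + (5−1) + (5−3) + 4 + (5−2) + (5−5) + (5−3) + (5−3) + (5−0) + 4 + 3 + 3 + 5 + (5−3) + 5 + 0 + (5−5) + 4
      = 5 + 5 + 5 + 4 + 2 + 4 + 3 + 0 + 2 + 2 + 5 + 4 + 3 + 3 + 5 + 2 + 5 + 0 + 0 + 4 = 63

63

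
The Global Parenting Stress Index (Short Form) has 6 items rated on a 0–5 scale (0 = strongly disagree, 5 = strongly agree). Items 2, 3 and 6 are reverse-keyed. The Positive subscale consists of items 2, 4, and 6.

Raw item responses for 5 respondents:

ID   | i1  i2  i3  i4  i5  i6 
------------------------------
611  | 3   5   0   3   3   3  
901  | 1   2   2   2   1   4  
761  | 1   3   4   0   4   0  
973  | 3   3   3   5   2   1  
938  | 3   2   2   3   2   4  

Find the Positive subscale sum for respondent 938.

Respondent 938 raw: 3, 2, 2, 3, 2, 4.
Positive items: 2, 4, 6.
Reverse-coded (reverse-coded value = 5 − response):
  item 2: 5 − 2 = 3
  item 4: 3
  item 6: 5 − 4 = 1
Sum = 3 + 3 + 1 = 7

7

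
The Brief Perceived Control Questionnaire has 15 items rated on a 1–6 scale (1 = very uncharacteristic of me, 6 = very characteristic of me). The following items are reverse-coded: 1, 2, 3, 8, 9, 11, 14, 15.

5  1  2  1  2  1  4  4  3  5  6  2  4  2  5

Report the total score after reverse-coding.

Apply reverse scoring (reverse-coded value = 7 − response):
  item 1: 7 − 5 = 2
  item 2: 7 − 1 = 6
  item 3: 7 − 2 = 5
  item 8: 7 − 4 = 3
  item 9: 7 − 3 = 4
  item 11: 7 − 6 = 1
  item 14: 7 − 2 = 5
  item 15: 7 − 5 = 2
Scored items: 2, 6, 5, 1, 2, 1, 4, 3, 4, 5, 1, 2, 4, 5, 2
Total = 2 + 6 + 5 + 1 + 2 + 1 + 4 + 3 + 4 + 5 + 1 + 2 + 4 + 5 + 2 = 47

47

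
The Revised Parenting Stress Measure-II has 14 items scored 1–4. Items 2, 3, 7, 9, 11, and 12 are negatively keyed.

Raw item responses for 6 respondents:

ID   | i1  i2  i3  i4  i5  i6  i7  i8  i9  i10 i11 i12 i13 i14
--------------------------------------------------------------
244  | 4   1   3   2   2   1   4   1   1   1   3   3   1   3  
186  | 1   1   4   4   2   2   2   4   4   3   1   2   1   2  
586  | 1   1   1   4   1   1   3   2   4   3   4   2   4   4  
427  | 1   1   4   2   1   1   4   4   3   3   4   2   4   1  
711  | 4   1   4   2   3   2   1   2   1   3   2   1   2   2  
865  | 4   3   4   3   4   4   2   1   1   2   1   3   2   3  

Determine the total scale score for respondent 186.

Respondent 186 raw: 1, 1, 4, 4, 2, 2, 2, 4, 4, 3, 1, 2, 1, 2.
Reverse-coded (on a 1–4 scale, reversed = 5 − raw):
  item 1: 1
  item 2: 5 − 1 = 4
  item 3: 5 − 4 = 1
  item 4: 4
  item 5: 2
  item 6: 2
  item 7: 5 − 2 = 3
  item 8: 4
  item 9: 5 − 4 = 1
  item 10: 3
  item 11: 5 − 1 = 4
  item 12: 5 − 2 = 3
  item 13: 1
  item 14: 2
Sum = 1 + 4 + 1 + 4 + 2 + 2 + 3 + 4 + 1 + 3 + 4 + 3 + 1 + 2 = 35

35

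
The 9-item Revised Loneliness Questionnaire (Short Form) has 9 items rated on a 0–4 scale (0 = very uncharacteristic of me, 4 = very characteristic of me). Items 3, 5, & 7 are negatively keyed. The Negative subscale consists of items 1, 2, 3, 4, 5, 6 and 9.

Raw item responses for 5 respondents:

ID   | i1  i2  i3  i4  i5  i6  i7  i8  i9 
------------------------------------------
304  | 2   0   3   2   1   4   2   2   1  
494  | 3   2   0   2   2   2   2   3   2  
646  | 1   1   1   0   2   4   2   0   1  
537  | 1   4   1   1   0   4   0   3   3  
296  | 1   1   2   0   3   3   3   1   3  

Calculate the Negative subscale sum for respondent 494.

17

Respondent 494 raw: 3, 2, 0, 2, 2, 2, 2, 3, 2.
Negative items: 1, 2, 3, 4, 5, 6, 9.
Reverse-coded (reverse-coded value = 4 − response):
  item 1: 3
  item 2: 2
  item 3: 4 − 0 = 4
  item 4: 2
  item 5: 4 − 2 = 2
  item 6: 2
  item 9: 2
Sum = 3 + 2 + 4 + 2 + 2 + 2 + 2 = 17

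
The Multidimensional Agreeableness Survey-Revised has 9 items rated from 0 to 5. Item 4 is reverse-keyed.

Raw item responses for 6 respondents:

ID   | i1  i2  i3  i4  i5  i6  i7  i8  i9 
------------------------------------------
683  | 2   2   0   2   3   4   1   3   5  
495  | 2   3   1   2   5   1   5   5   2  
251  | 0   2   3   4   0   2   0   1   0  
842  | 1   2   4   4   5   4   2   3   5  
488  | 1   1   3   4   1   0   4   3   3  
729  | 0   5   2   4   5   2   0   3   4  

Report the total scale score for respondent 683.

Respondent 683 raw: 2, 2, 0, 2, 3, 4, 1, 3, 5.
Reverse-coded (reversed = (0+5) − raw = 5 − raw):
  item 1: 2
  item 2: 2
  item 3: 0
  item 4: 5 − 2 = 3
  item 5: 3
  item 6: 4
  item 7: 1
  item 8: 3
  item 9: 5
Sum = 2 + 2 + 0 + 3 + 3 + 4 + 1 + 3 + 5 = 23

23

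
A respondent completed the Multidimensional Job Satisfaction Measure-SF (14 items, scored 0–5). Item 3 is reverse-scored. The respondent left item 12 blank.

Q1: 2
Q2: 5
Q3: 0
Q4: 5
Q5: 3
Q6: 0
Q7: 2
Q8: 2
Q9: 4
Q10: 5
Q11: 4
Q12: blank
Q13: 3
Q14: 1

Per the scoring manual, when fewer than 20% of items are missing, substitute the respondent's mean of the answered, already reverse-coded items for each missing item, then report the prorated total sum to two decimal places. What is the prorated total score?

44.15

Reverse-coded (on a 0–5 scale, reversed = 5 − raw):
  item 3: 5 − 0 = 5
Completed scored items (13 of 14): 2, 5, 5, 5, 3, 0, 2, 2, 4, 5, 4, 3, 1; sum = 41.
Person mean = 41 / 13 ≈ 3.1538
Prorated total = (41 / 13) × 14 = 44.15 (to 2 dp)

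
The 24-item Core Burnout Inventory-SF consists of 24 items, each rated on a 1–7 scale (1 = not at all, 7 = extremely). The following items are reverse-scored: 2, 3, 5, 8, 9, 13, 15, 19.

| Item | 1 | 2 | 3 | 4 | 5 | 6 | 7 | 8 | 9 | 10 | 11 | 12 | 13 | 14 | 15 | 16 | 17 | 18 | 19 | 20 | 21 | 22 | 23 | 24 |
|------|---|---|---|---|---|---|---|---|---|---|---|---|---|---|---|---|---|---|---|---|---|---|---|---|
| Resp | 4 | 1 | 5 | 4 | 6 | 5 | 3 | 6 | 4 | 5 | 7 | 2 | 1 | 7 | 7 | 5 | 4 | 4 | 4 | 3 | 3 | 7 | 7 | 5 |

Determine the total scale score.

105

Reversing items 2, 3, 5, 8, 9, 13, 15, and 19 with 8 − raw:
Total = 4 + (8−1) + (8−5) + 4 + (8−6) + 5 + 3 + (8−6) + (8−4) + 5 + 7 + 2 + (8−1) + 7 + (8−7) + 5 + 4 + 4 + (8−4) + 3 + 3 + 7 + 7 + 5
      = 4 + 7 + 3 + 4 + 2 + 5 + 3 + 2 + 4 + 5 + 7 + 2 + 7 + 7 + 1 + 5 + 4 + 4 + 4 + 3 + 3 + 7 + 7 + 5 = 105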